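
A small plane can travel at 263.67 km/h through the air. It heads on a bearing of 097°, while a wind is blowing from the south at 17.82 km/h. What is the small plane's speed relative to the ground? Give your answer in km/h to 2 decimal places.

Taking east as x and north as y: velocity relative to the air = (261.705, -32.133) km/h; the air relative to ground = (0.000, 17.820) km/h.
Velocity relative to ground = (261.705, -32.133) + (0.000, 17.820) = (261.705, -14.313) km/h.
Speed = |(261.705, -14.313)| = 262.096 km/h.

262.10 km/h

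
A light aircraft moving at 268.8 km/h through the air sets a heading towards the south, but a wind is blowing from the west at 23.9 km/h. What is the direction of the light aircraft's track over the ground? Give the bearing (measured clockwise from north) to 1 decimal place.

174.9°

Taking east as x and north as y: velocity relative to the air = (0.000, -268.800) km/h; the air relative to ground = (23.900, 0.000) km/h.
Velocity relative to ground = (0.000, -268.800) + (23.900, 0.000) = (23.900, -268.800) km/h.
Bearing = atan2(23.90, -268.80) = 174.92° clockwise from north.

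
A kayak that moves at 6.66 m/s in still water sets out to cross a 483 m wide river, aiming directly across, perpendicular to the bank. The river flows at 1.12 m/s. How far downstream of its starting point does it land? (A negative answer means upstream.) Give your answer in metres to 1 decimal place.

Perpendicular speed = 6.660 m/s; crossing time = 483 / 6.660 = 72.523 s.
Net downstream speed = 1.120 m/s.
Drift = 1.120 × 72.523 = 81.225 m (downstream).

81.2 m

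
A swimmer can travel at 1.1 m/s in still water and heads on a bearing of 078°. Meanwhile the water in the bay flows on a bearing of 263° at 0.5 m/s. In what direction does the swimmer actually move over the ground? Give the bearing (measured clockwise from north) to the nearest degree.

074°

Taking east as x and north as y: velocity relative to the water = (1.076, 0.229) m/s; the water relative to ground = (-0.496, -0.061) m/s.
Velocity relative to ground = (1.076, 0.229) + (-0.496, -0.061) = (0.580, 0.168) m/s.
Bearing = atan2(0.58, 0.17) = 73.86° clockwise from north.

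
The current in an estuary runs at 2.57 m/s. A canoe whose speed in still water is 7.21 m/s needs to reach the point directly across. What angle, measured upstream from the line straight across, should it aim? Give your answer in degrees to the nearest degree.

To cancel the current, the upstream component of the canoe's velocity must equal the flow: 7.21 sin θ = 2.57.
sin θ = 2.57 / 7.21 = 0.3564.
θ = arcsin(0.3564) = 20.882°.

21°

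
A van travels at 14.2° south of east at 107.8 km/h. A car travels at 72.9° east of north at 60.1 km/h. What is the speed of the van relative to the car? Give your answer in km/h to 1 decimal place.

Taking east as x and north as y: van velocity = (104.506, -26.444) km/h; car velocity = (57.443, 17.672) km/h.
Velocity of van relative to car = (104.506, -26.444) − (57.443, 17.672) = (47.063, -44.116) km/h.
Magnitude = |(47.063, -44.116)| = 64.507 km/h.

64.5 km/h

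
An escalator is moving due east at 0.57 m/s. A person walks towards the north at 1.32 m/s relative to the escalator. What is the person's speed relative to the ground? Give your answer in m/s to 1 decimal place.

1.4 m/s

Taking east as x and north as y: escalator velocity = (0.570, 0.000) m/s; person velocity relative to escalator = (0.000, 1.320) m/s.
Velocity relative to ground = (0.570, 0.000) + (0.000, 1.320) = (0.570, 1.320) m/s.
Speed = |(0.570, 1.320)| = 1.438 m/s.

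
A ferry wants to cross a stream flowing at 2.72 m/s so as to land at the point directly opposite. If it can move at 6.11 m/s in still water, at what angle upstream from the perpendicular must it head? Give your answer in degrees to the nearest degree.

To cancel the current, the upstream component of the ferry's velocity must equal the flow: 6.11 sin θ = 2.72.
sin θ = 2.72 / 6.11 = 0.4452.
θ = arcsin(0.4452) = 26.434°.

26°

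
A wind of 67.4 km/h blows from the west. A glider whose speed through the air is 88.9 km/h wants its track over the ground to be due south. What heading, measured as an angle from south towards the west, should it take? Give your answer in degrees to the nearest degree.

49°

The wind pushes perpendicular to the desired track; the heading must have a component into the wind equal to 67.4 km/h: 88.9 sin θ = 67.4.
sin θ = 0.7582, so θ = 49.302°.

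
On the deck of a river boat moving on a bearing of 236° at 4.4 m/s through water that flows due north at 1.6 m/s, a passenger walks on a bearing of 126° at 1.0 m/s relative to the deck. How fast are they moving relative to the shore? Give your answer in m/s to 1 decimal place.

In east/north components (m/s): passenger relative to river boat = (0.809, -0.588); river boat relative to water = (-3.648, -2.460); water relative to ground = (0.000, 1.600).
Sum = (-2.839, -1.448) m/s.
Speed = |(-2.839, -1.448)| = 3.187 m/s.

3.2 m/s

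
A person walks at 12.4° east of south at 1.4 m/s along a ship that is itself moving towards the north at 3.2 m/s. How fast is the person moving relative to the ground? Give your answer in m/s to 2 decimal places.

1.86 m/s

Taking east as x and north as y: ship velocity = (0.000, 3.200) m/s; person velocity relative to ship = (0.301, -1.367) m/s.
Velocity relative to ground = (0.000, 3.200) + (0.301, -1.367) = (0.301, 1.833) m/s.
Speed = |(0.301, 1.833)| = 1.857 m/s.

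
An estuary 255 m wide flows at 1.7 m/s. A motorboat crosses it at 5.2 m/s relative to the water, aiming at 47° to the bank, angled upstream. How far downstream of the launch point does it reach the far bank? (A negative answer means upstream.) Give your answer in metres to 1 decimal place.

-123.8 m

Perpendicular speed = 3.803 m/s; crossing time = 255 / 3.803 = 67.052 s.
Net downstream speed = -1.846 m/s.
Drift = -1.846 × 67.052 = -123.804 m (upstream).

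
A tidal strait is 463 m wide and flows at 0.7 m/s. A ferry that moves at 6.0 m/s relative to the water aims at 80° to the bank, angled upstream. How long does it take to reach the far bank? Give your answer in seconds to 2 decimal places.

78.36 s

The component of the ferry's velocity perpendicular to the bank is 6.0 × sin 80° = 5.909 m/s.
The flow acts along the bank and has no component across it.
Time = 463 / 5.909 = 78.357 s.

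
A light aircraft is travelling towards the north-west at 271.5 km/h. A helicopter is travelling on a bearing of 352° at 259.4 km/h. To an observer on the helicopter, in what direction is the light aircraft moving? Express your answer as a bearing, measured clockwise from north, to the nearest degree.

247°

Taking east as x and north as y: light aircraft velocity = (-191.979, 191.979) km/h; helicopter velocity = (-36.102, 256.876) km/h.
Velocity of light aircraft relative to helicopter = (-191.979, 191.979) − (-36.102, 256.876) = (-155.878, -64.896) km/h.
Bearing = atan2(-155.88, -64.90) = 247.40° clockwise from north.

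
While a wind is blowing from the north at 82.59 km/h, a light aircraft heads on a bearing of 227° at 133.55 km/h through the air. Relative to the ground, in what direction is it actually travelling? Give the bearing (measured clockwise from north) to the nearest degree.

209°

Taking east as x and north as y: velocity relative to the air = (-97.672, -91.081) km/h; the air relative to ground = (0.000, -82.590) km/h.
Velocity relative to ground = (-97.672, -91.081) + (0.000, -82.590) = (-97.672, -173.671) km/h.
Bearing = atan2(-97.67, -173.67) = 209.35° clockwise from north.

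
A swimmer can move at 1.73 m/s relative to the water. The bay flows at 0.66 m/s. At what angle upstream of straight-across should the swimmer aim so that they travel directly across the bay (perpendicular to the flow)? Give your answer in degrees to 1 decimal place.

To cancel the current, the upstream component of the swimmer's velocity must equal the flow: 1.73 sin θ = 0.66.
sin θ = 0.66 / 1.73 = 0.3815.
θ = arcsin(0.3815) = 22.427°.

22.4°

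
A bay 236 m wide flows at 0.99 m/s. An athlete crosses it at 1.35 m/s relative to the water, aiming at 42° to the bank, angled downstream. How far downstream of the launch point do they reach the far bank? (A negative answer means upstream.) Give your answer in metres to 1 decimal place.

Perpendicular speed = 0.903 m/s; crossing time = 236 / 0.903 = 261.257 s.
Net downstream speed = 1.993 m/s.
Drift = 1.993 × 261.257 = 520.749 m (downstream).

520.7 m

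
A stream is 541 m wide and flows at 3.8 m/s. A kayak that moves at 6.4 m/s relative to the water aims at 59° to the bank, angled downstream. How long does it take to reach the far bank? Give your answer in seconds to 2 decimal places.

The component of the kayak's velocity perpendicular to the bank is 6.4 × sin 59° = 5.486 m/s.
Only the cross-stream component determines the crossing time; the current contributes nothing perpendicular to the bank.
Time = 541 / 5.486 = 98.617 s.

98.62 s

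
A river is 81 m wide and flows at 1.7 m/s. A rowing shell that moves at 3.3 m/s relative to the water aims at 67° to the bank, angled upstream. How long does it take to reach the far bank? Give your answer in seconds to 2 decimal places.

The component of the rowing shell's velocity perpendicular to the bank is 3.3 × sin 67° = 3.038 m/s.
The current is parallel to the bank, so it does not affect the crossing time.
Time = 81 / 3.038 = 26.665 s.

26.67 s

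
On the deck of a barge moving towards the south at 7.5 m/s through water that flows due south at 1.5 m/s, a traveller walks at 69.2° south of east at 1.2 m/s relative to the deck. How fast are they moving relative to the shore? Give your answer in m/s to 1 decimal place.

10.1 m/s

In east/north components (m/s): traveller relative to barge = (0.426, -1.122); barge relative to water = (0.000, -7.500); water relative to ground = (0.000, -1.500).
Sum = (0.426, -10.122) m/s.
Speed = |(0.426, -10.122)| = 10.131 m/s.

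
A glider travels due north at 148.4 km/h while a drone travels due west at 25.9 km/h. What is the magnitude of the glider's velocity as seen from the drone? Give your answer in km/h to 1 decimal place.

150.6 km/h

Taking east as x and north as y: glider velocity = (0.000, 148.400) km/h; drone velocity = (-25.900, 0.000) km/h.
Velocity of glider relative to drone = (0.000, 148.400) − (-25.900, 0.000) = (25.900, 148.400) km/h.
Magnitude = |(25.900, 148.400)| = 150.643 km/h.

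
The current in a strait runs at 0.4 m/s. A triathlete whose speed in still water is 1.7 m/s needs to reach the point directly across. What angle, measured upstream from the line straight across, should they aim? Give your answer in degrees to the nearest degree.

14°

To cancel the current, the upstream component of the triathlete's velocity must equal the flow: 1.7 sin θ = 0.4.
sin θ = 0.4 / 1.7 = 0.2353.
θ = arcsin(0.2353) = 13.609°.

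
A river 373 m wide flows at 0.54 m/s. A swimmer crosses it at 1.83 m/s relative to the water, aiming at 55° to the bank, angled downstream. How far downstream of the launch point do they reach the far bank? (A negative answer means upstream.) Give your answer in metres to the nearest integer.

Perpendicular speed = 1.499 m/s; crossing time = 373 / 1.499 = 248.825 s.
Net downstream speed = 1.590 m/s.
Drift = 1.590 × 248.825 = 395.543 m (downstream).

396 m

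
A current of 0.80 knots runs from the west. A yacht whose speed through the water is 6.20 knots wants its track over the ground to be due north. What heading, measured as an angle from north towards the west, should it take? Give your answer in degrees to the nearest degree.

The current pushes perpendicular to the desired track; the heading must have a component into the current equal to 0.80 knots: 6.20 sin θ = 0.80.
sin θ = 0.1290, so θ = 7.414°.

7°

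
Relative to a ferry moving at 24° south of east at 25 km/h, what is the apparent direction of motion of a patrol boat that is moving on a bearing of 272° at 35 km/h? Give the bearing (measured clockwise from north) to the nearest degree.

Taking east as x and north as y: patrol boat velocity = (-34.979, 1.221) km/h; ferry velocity = (22.839, -10.168) km/h.
Velocity of patrol boat relative to ferry = (-34.979, 1.221) − (22.839, -10.168) = (-57.817, 11.390) km/h.
Bearing = atan2(-57.82, 11.39) = 281.14° clockwise from north.

281°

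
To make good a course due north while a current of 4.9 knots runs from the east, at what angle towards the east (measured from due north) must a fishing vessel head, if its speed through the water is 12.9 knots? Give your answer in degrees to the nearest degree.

The current pushes perpendicular to the desired track; the heading must have a component into the current equal to 4.9 knots: 12.9 sin θ = 4.9.
sin θ = 0.3798, so θ = 22.324°.

22°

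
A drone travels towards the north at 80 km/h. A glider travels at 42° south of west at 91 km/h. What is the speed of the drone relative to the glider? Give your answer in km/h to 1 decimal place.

Taking east as x and north as y: drone velocity = (0.000, 80.000) km/h; glider velocity = (-67.626, -60.891) km/h.
Velocity of drone relative to glider = (0.000, 80.000) − (-67.626, -60.891) = (67.626, 140.891) km/h.
Magnitude = |(67.626, 140.891)| = 156.280 km/h.

156.3 km/h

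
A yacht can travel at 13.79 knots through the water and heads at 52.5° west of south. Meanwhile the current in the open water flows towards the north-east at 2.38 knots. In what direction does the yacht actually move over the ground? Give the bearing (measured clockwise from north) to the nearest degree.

Taking east as x and north as y: velocity relative to the water = (-10.940, -8.395) knots; the water relative to ground = (1.683, 1.683) knots.
Velocity relative to ground = (-10.940, -8.395) + (1.683, 1.683) = (-9.257, -6.712) knots.
Bearing = atan2(-9.26, -6.71) = 234.06° clockwise from north.

234°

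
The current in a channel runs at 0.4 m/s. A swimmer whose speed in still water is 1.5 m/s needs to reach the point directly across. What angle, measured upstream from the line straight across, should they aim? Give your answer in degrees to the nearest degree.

To cancel the current, the upstream component of the swimmer's velocity must equal the flow: 1.5 sin θ = 0.4.
sin θ = 0.4 / 1.5 = 0.2667.
θ = arcsin(0.2667) = 15.466°.

15°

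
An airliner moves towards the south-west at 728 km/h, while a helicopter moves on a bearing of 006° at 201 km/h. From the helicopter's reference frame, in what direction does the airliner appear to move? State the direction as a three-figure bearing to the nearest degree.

Taking east as x and north as y: airliner velocity = (-514.774, -514.774) km/h; helicopter velocity = (21.010, 199.899) km/h.
Velocity of airliner relative to helicopter = (-514.774, -514.774) − (21.010, 199.899) = (-535.784, -714.673) km/h.
Bearing = atan2(-535.78, -714.67) = 216.86° clockwise from north.

217°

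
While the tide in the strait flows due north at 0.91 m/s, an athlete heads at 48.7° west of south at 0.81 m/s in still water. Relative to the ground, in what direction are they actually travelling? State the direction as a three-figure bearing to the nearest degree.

302°

Taking east as x and north as y: velocity relative to the water = (-0.609, -0.535) m/s; the water relative to ground = (0.000, 0.910) m/s.
Velocity relative to ground = (-0.609, -0.535) + (0.000, 0.910) = (-0.609, 0.375) m/s.
Bearing = atan2(-0.61, 0.38) = 301.67° clockwise from north.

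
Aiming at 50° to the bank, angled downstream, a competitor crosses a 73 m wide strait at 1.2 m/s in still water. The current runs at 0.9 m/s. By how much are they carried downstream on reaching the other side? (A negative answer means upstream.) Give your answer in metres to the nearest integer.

133 m

Perpendicular speed = 0.919 m/s; crossing time = 73 / 0.919 = 79.412 s.
Net downstream speed = 1.671 m/s.
Drift = 1.671 × 79.412 = 132.725 m (downstream).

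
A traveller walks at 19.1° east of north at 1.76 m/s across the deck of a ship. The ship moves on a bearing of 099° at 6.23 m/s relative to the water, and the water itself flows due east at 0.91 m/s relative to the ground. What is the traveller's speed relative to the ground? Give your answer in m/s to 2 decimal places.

7.67 m/s

In east/north components (m/s): traveller relative to ship = (0.576, 1.663); ship relative to water = (6.153, -0.975); water relative to ground = (0.910, 0.000).
Sum = (7.639, 0.689) m/s.
Speed = |(7.639, 0.689)| = 7.670 m/s.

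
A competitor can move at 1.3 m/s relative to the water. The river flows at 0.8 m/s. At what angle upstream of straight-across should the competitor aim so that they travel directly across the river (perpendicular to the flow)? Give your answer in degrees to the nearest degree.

To cancel the current, the upstream component of the competitor's velocity must equal the flow: 1.3 sin θ = 0.8.
sin θ = 0.8 / 1.3 = 0.6154.
θ = arcsin(0.6154) = 37.980°.

38°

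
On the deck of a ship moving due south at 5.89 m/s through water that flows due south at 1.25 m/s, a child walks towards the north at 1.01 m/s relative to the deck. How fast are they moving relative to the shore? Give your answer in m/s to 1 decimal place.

In east/north components (m/s): child relative to ship = (0.000, 1.010); ship relative to water = (0.000, -5.890); water relative to ground = (0.000, -1.250).
Sum = (0.000, -6.130) m/s.
Speed = |(0.000, -6.130)| = 6.130 m/s.

6.1 m/s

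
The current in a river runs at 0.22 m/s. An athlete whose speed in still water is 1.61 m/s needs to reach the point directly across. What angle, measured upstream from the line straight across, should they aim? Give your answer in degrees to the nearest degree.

8°

To cancel the current, the upstream component of the athlete's velocity must equal the flow: 1.61 sin θ = 0.22.
sin θ = 0.22 / 1.61 = 0.1366.
θ = arcsin(0.1366) = 7.854°.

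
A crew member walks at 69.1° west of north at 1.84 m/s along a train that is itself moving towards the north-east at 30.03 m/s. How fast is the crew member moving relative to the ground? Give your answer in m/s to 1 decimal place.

Taking east as x and north as y: train velocity = (21.234, 21.234) m/s; crew member velocity relative to train = (-1.719, 0.656) m/s.
Velocity relative to ground = (21.234, 21.234) + (-1.719, 0.656) = (19.515, 21.891) m/s.
Speed = |(19.515, 21.891)| = 29.327 m/s.

29.3 m/s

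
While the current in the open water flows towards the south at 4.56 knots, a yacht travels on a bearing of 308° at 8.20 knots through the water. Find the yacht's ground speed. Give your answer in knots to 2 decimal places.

6.48 knots

Taking east as x and north as y: velocity relative to the water = (-6.462, 5.048) knots; the water relative to ground = (0.000, -4.560) knots.
Velocity relative to ground = (-6.462, 5.048) + (0.000, -4.560) = (-6.462, 0.488) knots.
Speed = |(-6.462, 0.488)| = 6.480 knots.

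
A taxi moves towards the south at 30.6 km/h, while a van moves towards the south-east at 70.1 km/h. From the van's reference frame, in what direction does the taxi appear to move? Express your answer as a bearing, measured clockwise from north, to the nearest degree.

291°

Taking east as x and north as y: taxi velocity = (0.000, -30.600) km/h; van velocity = (49.568, -49.568) km/h.
Velocity of taxi relative to van = (0.000, -30.600) − (49.568, -49.568) = (-49.568, 18.968) km/h.
Bearing = atan2(-49.57, 18.97) = 290.94° clockwise from north.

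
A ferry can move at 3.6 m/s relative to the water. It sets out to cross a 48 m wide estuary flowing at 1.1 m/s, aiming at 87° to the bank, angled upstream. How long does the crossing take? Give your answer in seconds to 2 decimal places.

13.35 s

The component of the ferry's velocity perpendicular to the bank is 3.6 × sin 87° = 3.595 m/s.
Only the cross-stream component determines the crossing time; the current contributes nothing perpendicular to the bank.
Time = 48 / 3.595 = 13.352 s.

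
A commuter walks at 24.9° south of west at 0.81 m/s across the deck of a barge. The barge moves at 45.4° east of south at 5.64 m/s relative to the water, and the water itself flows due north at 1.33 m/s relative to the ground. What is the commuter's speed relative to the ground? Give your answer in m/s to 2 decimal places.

4.43 m/s

In east/north components (m/s): commuter relative to barge = (-0.735, -0.341); barge relative to water = (4.016, -3.960); water relative to ground = (0.000, 1.330).
Sum = (3.281, -2.971) m/s.
Speed = |(3.281, -2.971)| = 4.426 m/s.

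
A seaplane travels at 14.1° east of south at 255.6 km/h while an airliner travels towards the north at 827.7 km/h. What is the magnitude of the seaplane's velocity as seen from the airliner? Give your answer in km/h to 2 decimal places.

1077.40 km/h

Taking east as x and north as y: seaplane velocity = (62.268, -247.899) km/h; airliner velocity = (0.000, 827.700) km/h.
Velocity of seaplane relative to airliner = (62.268, -247.899) − (0.000, 827.700) = (62.268, -1075.599) km/h.
Magnitude = |(62.268, -1075.599)| = 1077.400 km/h.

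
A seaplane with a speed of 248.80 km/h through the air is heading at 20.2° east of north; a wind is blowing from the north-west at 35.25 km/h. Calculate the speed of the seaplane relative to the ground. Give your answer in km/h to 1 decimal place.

Taking east as x and north as y: velocity relative to the air = (85.910, 233.497) km/h; the air relative to ground = (24.926, -24.926) km/h.
Velocity relative to ground = (85.910, 233.497) + (24.926, -24.926) = (110.836, 208.572) km/h.
Speed = |(110.836, 208.572)| = 236.192 km/h.

236.2 km/h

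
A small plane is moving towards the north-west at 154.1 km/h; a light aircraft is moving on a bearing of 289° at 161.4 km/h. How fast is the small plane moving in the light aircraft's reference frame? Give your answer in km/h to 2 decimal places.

Taking east as x and north as y: small plane velocity = (-108.965, 108.965) km/h; light aircraft velocity = (-152.607, 52.547) km/h.
Velocity of small plane relative to light aircraft = (-108.965, 108.965) − (-152.607, 52.547) = (43.642, 56.418) km/h.
Magnitude = |(43.642, 56.418)| = 71.328 km/h.

71.33 km/h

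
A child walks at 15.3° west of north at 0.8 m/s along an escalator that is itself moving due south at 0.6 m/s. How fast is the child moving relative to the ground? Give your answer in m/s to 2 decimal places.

Taking east as x and north as y: escalator velocity = (0.000, -0.600) m/s; child velocity relative to escalator = (-0.211, 0.772) m/s.
Velocity relative to ground = (0.000, -0.600) + (-0.211, 0.772) = (-0.211, 0.172) m/s.
Speed = |(-0.211, 0.172)| = 0.272 m/s.

0.27 m/s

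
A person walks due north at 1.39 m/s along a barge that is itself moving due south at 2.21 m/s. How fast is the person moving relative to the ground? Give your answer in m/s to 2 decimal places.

Taking east as x and north as y: barge velocity = (0.000, -2.210) m/s; person velocity relative to barge = (0.000, 1.390) m/s.
Velocity relative to ground = (0.000, -2.210) + (0.000, 1.390) = (0.000, -0.820) m/s.
Speed = |(0.000, -0.820)| = 0.820 m/s.

0.82 m/s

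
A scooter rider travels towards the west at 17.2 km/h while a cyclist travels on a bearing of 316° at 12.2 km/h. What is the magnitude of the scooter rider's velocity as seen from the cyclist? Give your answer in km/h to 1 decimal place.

12.4 km/h

Taking east as x and north as y: scooter rider velocity = (-17.200, 0.000) km/h; cyclist velocity = (-8.475, 8.776) km/h.
Velocity of scooter rider relative to cyclist = (-17.200, 0.000) − (-8.475, 8.776) = (-8.725, -8.776) km/h.
Magnitude = |(-8.725, -8.776)| = 12.375 km/h.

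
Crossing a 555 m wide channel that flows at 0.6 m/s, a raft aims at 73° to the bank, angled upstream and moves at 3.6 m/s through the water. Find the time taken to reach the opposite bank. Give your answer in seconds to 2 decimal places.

The component of the raft's velocity perpendicular to the bank is 3.6 × sin 73° = 3.443 m/s.
The flow acts along the bank and has no component across it.
Time = 555 / 3.443 = 161.211 s.

161.21 s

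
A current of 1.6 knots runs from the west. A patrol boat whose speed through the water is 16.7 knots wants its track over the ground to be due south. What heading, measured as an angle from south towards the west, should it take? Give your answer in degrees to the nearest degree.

The current pushes perpendicular to the desired track; the heading must have a component into the current equal to 1.6 knots: 16.7 sin θ = 1.6.
sin θ = 0.0958, so θ = 5.498°.

5°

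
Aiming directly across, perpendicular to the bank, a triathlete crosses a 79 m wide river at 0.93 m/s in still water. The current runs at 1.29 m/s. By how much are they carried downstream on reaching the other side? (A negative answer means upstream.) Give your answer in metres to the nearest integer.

Perpendicular speed = 0.930 m/s; crossing time = 79 / 0.930 = 84.946 s.
Net downstream speed = 1.290 m/s.
Drift = 1.290 × 84.946 = 109.581 m (downstream).

110 m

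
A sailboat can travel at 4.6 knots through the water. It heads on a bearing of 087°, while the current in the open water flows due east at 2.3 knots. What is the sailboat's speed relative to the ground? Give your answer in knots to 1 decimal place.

6.9 knots

Taking east as x and north as y: velocity relative to the water = (4.594, 0.241) knots; the water relative to ground = (2.300, 0.000) knots.
Velocity relative to ground = (4.594, 0.241) + (2.300, 0.000) = (6.894, 0.241) knots.
Speed = |(6.894, 0.241)| = 6.898 knots.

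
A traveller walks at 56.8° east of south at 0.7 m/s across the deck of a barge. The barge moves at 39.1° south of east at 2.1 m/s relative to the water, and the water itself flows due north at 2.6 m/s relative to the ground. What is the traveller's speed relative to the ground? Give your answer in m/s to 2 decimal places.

In east/north components (m/s): traveller relative to barge = (0.586, -0.383); barge relative to water = (1.630, -1.324); water relative to ground = (0.000, 2.600).
Sum = (2.215, 0.892) m/s.
Speed = |(2.215, 0.892)| = 2.388 m/s.

2.39 m/s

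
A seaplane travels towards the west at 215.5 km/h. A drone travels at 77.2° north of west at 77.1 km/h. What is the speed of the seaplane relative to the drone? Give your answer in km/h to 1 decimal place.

212.2 km/h

Taking east as x and north as y: seaplane velocity = (-215.500, 0.000) km/h; drone velocity = (-17.081, 75.184) km/h.
Velocity of seaplane relative to drone = (-215.500, 0.000) − (-17.081, 75.184) = (-198.419, -75.184) km/h.
Magnitude = |(-198.419, -75.184)| = 212.185 km/h.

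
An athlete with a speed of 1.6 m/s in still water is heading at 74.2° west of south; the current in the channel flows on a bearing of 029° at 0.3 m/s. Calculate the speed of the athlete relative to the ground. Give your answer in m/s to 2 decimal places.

Taking east as x and north as y: velocity relative to the water = (-1.540, -0.436) m/s; the water relative to ground = (0.145, 0.262) m/s.
Velocity relative to ground = (-1.540, -0.436) + (0.145, 0.262) = (-1.394, -0.173) m/s.
Speed = |(-1.394, -0.173)| = 1.405 m/s.

1.40 m/s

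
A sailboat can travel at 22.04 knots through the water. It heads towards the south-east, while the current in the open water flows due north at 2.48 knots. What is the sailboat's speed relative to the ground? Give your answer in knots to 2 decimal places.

20.36 knots

Taking east as x and north as y: velocity relative to the water = (15.585, -15.585) knots; the water relative to ground = (0.000, 2.480) knots.
Velocity relative to ground = (15.585, -15.585) + (0.000, 2.480) = (15.585, -13.105) knots.
Speed = |(15.585, -13.105)| = 20.362 knots.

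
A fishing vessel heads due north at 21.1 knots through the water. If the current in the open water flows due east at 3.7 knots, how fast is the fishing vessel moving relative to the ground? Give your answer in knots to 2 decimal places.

Taking east as x and north as y: velocity relative to the water = (0.000, 21.100) knots; the water relative to ground = (3.700, 0.000) knots.
Velocity relative to ground = (0.000, 21.100) + (3.700, 0.000) = (3.700, 21.100) knots.
Speed = |(3.700, 21.100)| = 21.422 knots.

21.42 knots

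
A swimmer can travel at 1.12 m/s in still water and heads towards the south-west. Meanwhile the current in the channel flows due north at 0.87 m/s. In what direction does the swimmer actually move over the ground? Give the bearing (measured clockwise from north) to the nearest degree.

276°

Taking east as x and north as y: velocity relative to the water = (-0.792, -0.792) m/s; the water relative to ground = (0.000, 0.870) m/s.
Velocity relative to ground = (-0.792, -0.792) + (0.000, 0.870) = (-0.792, 0.078) m/s.
Bearing = atan2(-0.79, 0.08) = 275.63° clockwise from north.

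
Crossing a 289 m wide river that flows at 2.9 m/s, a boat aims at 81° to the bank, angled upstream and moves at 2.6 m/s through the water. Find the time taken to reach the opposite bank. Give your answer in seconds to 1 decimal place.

112.5 s

The component of the boat's velocity perpendicular to the bank is 2.6 × sin 81° = 2.568 m/s.
The flow acts along the bank and has no component across it.
Time = 289 / 2.568 = 112.539 s.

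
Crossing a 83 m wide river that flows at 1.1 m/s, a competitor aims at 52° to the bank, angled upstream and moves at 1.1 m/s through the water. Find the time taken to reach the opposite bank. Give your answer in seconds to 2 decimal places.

The component of the competitor's velocity perpendicular to the bank is 1.1 × sin 52° = 0.867 m/s.
Only the cross-stream component determines the crossing time; the current contributes nothing perpendicular to the bank.
Time = 83 / 0.867 = 95.753 s.

95.75 s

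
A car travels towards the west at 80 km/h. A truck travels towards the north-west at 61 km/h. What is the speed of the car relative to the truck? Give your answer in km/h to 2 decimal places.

56.74 km/h

Taking east as x and north as y: car velocity = (-80.000, 0.000) km/h; truck velocity = (-43.134, 43.134) km/h.
Velocity of car relative to truck = (-80.000, 0.000) − (-43.134, 43.134) = (-36.866, -43.134) km/h.
Magnitude = |(-36.866, -43.134)| = 56.742 km/h.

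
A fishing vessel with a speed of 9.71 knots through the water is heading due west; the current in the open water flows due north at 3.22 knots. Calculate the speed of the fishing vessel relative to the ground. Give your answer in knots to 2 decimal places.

Taking east as x and north as y: velocity relative to the water = (-9.710, 0.000) knots; the water relative to ground = (0.000, 3.220) knots.
Velocity relative to ground = (-9.710, 0.000) + (0.000, 3.220) = (-9.710, 3.220) knots.
Speed = |(-9.710, 3.220)| = 10.230 knots.

10.23 knots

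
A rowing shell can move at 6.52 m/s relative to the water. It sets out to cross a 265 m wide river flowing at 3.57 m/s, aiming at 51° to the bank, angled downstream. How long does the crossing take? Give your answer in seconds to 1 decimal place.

52.3 s

The component of the rowing shell's velocity perpendicular to the bank is 6.52 × sin 51° = 5.067 m/s.
The flow acts along the bank and has no component across it.
Time = 265 / 5.067 = 52.299 s.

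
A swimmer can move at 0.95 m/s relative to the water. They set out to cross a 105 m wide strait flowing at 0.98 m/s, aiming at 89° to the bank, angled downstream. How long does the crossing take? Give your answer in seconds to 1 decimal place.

The component of the swimmer's velocity perpendicular to the bank is 0.95 × sin 89° = 0.950 m/s.
The current is parallel to the bank, so it does not affect the crossing time.
Time = 105 / 0.950 = 110.543 s.

110.5 s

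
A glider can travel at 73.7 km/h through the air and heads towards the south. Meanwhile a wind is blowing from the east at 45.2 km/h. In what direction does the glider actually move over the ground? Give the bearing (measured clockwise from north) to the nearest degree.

Taking east as x and north as y: velocity relative to the air = (0.000, -73.700) km/h; the air relative to ground = (-45.200, 0.000) km/h.
Velocity relative to ground = (0.000, -73.700) + (-45.200, 0.000) = (-45.200, -73.700) km/h.
Bearing = atan2(-45.20, -73.70) = 211.52° clockwise from north.

212°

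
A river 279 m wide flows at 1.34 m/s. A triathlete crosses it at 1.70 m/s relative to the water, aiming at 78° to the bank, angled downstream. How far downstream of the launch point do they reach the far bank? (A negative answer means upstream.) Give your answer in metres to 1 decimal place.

Perpendicular speed = 1.663 m/s; crossing time = 279 / 1.663 = 167.784 s.
Net downstream speed = 1.693 m/s.
Drift = 1.693 × 167.784 = 284.134 m (downstream).

284.1 m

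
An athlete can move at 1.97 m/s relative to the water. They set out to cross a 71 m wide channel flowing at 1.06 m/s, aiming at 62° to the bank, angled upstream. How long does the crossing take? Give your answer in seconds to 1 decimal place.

40.8 s

The component of the athlete's velocity perpendicular to the bank is 1.97 × sin 62° = 1.739 m/s.
The current is parallel to the bank, so it does not affect the crossing time.
Time = 71 / 1.739 = 40.819 s.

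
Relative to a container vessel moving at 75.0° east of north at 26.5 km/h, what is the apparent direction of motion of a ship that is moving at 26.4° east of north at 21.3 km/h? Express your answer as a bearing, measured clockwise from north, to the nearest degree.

307°

Taking east as x and north as y: ship velocity = (9.471, 19.079) km/h; container vessel velocity = (25.597, 6.859) km/h.
Velocity of ship relative to container vessel = (9.471, 19.079) − (25.597, 6.859) = (-16.126, 12.220) km/h.
Bearing = atan2(-16.13, 12.22) = 307.15° clockwise from north.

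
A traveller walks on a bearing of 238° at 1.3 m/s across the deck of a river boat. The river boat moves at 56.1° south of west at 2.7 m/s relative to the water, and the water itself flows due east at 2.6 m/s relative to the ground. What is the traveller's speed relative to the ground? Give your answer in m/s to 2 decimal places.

In east/north components (m/s): traveller relative to river boat = (-1.102, -0.689); river boat relative to water = (-1.506, -2.241); water relative to ground = (2.600, 0.000).
Sum = (-0.008, -2.930) m/s.
Speed = |(-0.008, -2.930)| = 2.930 m/s.

2.93 m/s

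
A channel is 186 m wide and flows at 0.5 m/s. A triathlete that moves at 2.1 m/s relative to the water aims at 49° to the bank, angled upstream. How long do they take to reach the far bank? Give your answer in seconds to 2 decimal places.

117.36 s

The component of the triathlete's velocity perpendicular to the bank is 2.1 × sin 49° = 1.585 m/s.
The flow acts along the bank and has no component across it.
Time = 186 / 1.585 = 117.358 s.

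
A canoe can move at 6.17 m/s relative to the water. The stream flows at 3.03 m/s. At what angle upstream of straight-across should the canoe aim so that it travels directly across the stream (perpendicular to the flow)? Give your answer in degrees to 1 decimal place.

To cancel the current, the upstream component of the canoe's velocity must equal the flow: 6.17 sin θ = 3.03.
sin θ = 3.03 / 6.17 = 0.4911.
θ = arcsin(0.4911) = 29.412°.

29.4°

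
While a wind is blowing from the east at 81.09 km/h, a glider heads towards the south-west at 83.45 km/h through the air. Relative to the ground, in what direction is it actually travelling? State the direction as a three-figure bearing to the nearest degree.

247°

Taking east as x and north as y: velocity relative to the air = (-59.008, -59.008) km/h; the air relative to ground = (-81.090, 0.000) km/h.
Velocity relative to ground = (-59.008, -59.008) + (-81.090, 0.000) = (-140.098, -59.008) km/h.
Bearing = atan2(-140.10, -59.01) = 247.16° clockwise from north.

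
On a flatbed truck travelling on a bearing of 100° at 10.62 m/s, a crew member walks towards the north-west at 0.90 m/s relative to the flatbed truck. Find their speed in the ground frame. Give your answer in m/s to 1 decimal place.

Taking east as x and north as y: flatbed truck velocity = (10.459, -1.844) m/s; crew member velocity relative to flatbed truck = (-0.636, 0.636) m/s.
Velocity relative to ground = (10.459, -1.844) + (-0.636, 0.636) = (9.822, -1.208) m/s.
Speed = |(9.822, -1.208)| = 9.896 m/s.

9.9 m/s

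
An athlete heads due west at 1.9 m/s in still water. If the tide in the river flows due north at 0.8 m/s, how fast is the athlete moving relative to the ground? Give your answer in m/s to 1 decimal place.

2.1 m/s

Taking east as x and north as y: velocity relative to the water = (-1.900, 0.000) m/s; the water relative to ground = (0.000, 0.800) m/s.
Velocity relative to ground = (-1.900, 0.000) + (0.000, 0.800) = (-1.900, 0.800) m/s.
Speed = |(-1.900, 0.800)| = 2.062 m/s.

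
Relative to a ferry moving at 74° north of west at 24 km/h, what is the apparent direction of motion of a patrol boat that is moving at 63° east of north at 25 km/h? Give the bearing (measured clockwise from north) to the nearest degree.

Taking east as x and north as y: patrol boat velocity = (22.275, 11.350) km/h; ferry velocity = (-6.615, 23.070) km/h.
Velocity of patrol boat relative to ferry = (22.275, 11.350) − (-6.615, 23.070) = (28.890, -11.721) km/h.
Bearing = atan2(28.89, -11.72) = 112.08° clockwise from north.

112°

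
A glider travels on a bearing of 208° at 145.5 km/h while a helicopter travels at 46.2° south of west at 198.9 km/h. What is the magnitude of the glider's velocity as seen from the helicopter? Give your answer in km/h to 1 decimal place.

71.0 km/h

Taking east as x and north as y: glider velocity = (-68.308, -128.469) km/h; helicopter velocity = (-137.667, -143.558) km/h.
Velocity of glider relative to helicopter = (-68.308, -128.469) − (-137.667, -143.558) = (69.359, 15.089) km/h.
Magnitude = |(69.359, 15.089)| = 70.982 km/h.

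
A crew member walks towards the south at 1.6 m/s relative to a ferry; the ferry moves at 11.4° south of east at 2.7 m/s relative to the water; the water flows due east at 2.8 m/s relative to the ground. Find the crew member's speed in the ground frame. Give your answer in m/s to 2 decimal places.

5.85 m/s

In east/north components (m/s): crew member relative to ferry = (0.000, -1.600); ferry relative to water = (2.647, -0.534); water relative to ground = (2.800, 0.000).
Sum = (5.447, -2.134) m/s.
Speed = |(5.447, -2.134)| = 5.850 m/s.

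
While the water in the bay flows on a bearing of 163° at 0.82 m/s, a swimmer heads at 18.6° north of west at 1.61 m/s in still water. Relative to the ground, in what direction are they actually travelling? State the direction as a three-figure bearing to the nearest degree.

258°

Taking east as x and north as y: velocity relative to the water = (-1.526, 0.514) m/s; the water relative to ground = (0.240, -0.784) m/s.
Velocity relative to ground = (-1.526, 0.514) + (0.240, -0.784) = (-1.286, -0.271) m/s.
Bearing = atan2(-1.29, -0.27) = 258.12° clockwise from north.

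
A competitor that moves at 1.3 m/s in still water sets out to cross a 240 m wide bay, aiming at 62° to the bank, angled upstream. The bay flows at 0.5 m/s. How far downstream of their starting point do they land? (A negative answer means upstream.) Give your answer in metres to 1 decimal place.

Perpendicular speed = 1.148 m/s; crossing time = 240 / 1.148 = 209.090 s.
Net downstream speed = -0.110 m/s.
Drift = -0.110 × 209.090 = -23.065 m (upstream).

-23.1 m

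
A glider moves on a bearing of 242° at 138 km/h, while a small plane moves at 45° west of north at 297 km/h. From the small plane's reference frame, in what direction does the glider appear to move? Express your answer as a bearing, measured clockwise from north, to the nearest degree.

Taking east as x and north as y: glider velocity = (-121.847, -64.787) km/h; small plane velocity = (-210.011, 210.011) km/h.
Velocity of glider relative to small plane = (-121.847, -64.787) − (-210.011, 210.011) = (88.164, -274.798) km/h.
Bearing = atan2(88.16, -274.80) = 162.21° clockwise from north.

162°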